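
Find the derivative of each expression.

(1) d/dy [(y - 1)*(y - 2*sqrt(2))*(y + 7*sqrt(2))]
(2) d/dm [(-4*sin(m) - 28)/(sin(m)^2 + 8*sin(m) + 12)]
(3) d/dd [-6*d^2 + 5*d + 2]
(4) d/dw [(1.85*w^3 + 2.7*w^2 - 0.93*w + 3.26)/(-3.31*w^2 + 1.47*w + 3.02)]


(1) = 3*y^2 - 2*y + 10*sqrt(2)*y - 28 - 5*sqrt(2)
(2) = 4*(sin(m)^2 + 14*sin(m) + 44)*cos(m)/(sin(m)^2 + 8*sin(m) + 12)^2
(3) = 5 - 12*d
(4) = (-6.1235*w^4 + 5.439*w^3 + 17.6517*w^2 + 37.8892*w - 7.6008)/(10.9561*w^4 - 9.7314*w^3 - 17.8315*w^2 + 8.8788*w + 9.1204)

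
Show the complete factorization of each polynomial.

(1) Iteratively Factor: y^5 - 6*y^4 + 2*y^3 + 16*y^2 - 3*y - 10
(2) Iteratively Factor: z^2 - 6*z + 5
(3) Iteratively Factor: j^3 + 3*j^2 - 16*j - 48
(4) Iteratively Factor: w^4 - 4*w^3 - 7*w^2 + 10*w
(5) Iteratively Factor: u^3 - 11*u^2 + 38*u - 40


(1) = (y + 1)*(y^4 - 7*y^3 + 9*y^2 + 7*y - 10) = (y - 5)*(y + 1)*(y^3 - 2*y^2 - y + 2) = (y - 5)*(y + 1)^2*(y^2 - 3*y + 2) = (y - 5)*(y - 2)*(y + 1)^2*(y - 1)
(2) = (z - 5)*(z - 1)
(3) = (j - 4)*(j^2 + 7*j + 12) = (j - 4)*(j + 3)*(j + 4)
(4) = (w)*(w^3 - 4*w^2 - 7*w + 10) = w*(w + 2)*(w^2 - 6*w + 5) = w*(w - 1)*(w + 2)*(w - 5)
(5) = (u - 2)*(u^2 - 9*u + 20) = (u - 4)*(u - 2)*(u - 5)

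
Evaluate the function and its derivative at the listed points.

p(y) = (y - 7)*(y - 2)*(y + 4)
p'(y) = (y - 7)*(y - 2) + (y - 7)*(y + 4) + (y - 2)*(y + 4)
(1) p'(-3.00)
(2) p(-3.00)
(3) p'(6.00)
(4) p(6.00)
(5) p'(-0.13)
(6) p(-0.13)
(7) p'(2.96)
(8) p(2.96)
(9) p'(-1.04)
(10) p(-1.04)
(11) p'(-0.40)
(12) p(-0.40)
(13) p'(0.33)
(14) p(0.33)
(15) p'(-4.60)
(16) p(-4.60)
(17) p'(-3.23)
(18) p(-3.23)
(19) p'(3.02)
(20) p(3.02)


(1) = 35.00
(2) = 50.00
(3) = 26.00
(4) = -40.00
(5) = -20.65
(6) = 58.77
(7) = -25.32
(8) = -26.99
(9) = -8.36
(10) = 72.35
(11) = -17.52
(12) = 63.94
(13) = -24.97
(14) = 48.23
(15) = 87.48
(16) = -45.94
(17) = 41.60
(18) = 41.20
(19) = -24.84
(20) = -28.50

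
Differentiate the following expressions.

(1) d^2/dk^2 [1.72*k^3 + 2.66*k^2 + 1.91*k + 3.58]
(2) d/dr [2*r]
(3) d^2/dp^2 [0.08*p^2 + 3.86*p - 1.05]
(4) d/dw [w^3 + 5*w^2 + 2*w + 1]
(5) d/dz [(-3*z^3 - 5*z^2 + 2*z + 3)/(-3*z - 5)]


(1) = 10.32*k + 5.32
(2) = 2
(3) = 0.160000000000000
(4) = 3*w^2 + 10*w + 2
(5) = (18*z^3 + 60*z^2 + 50*z - 1)/(9*z^2 + 30*z + 25)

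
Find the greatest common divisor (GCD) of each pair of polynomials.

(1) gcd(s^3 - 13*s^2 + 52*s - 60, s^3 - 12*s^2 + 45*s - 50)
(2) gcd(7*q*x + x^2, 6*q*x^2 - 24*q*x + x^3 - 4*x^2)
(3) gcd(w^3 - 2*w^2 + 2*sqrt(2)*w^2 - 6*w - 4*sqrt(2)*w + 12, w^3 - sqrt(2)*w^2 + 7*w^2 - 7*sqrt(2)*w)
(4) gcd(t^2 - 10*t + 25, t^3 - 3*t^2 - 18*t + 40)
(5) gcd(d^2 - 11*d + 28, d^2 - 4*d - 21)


(1) = s^2 - 7*s + 10
(2) = x
(3) = gcd((w - 2)*(w - sqrt(2))*(w + 3*sqrt(2)), w*(w + 7)*(w - sqrt(2))) = w - sqrt(2)
(4) = t - 5
(5) = d - 7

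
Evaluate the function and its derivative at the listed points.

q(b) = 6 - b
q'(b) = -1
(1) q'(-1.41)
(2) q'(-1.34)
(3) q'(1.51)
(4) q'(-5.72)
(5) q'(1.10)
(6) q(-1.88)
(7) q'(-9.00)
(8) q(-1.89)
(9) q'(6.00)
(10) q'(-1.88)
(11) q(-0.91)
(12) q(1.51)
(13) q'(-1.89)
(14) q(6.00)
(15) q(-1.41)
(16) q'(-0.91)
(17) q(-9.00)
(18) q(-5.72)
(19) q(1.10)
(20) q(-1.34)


(1) = -1.00
(2) = -1.00
(3) = -1.00
(4) = -1.00
(5) = -1.00
(6) = 7.88
(7) = -1.00
(8) = 7.89
(9) = -1.00
(10) = -1.00
(11) = 6.91
(12) = 4.49
(13) = -1.00
(14) = 0.00
(15) = 7.41
(16) = -1.00
(17) = 15.00
(18) = 11.72
(19) = 4.90
(20) = 7.34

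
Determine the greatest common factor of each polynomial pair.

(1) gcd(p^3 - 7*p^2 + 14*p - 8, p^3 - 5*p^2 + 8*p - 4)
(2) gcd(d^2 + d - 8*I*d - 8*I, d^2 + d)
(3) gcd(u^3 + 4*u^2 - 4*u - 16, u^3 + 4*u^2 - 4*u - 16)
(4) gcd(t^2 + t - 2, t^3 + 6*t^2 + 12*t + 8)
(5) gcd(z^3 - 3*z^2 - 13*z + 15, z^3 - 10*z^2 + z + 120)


(1) = gcd((p - 4)*(p - 2)*(p - 1), (p - 2)^2*(p - 1)) = p^2 - 3*p + 2
(2) = gcd((d + 1)*(d - 8*I), d*(d + 1)) = d + 1
(3) = gcd((u - 2)*(u + 2)*(u + 4), (u - 2)*(u + 2)*(u + 4)) = u^3 + 4*u^2 - 4*u - 16
(4) = gcd((t - 1)*(t + 2), (t + 2)^3) = t + 2
(5) = z^2 - 2*z - 15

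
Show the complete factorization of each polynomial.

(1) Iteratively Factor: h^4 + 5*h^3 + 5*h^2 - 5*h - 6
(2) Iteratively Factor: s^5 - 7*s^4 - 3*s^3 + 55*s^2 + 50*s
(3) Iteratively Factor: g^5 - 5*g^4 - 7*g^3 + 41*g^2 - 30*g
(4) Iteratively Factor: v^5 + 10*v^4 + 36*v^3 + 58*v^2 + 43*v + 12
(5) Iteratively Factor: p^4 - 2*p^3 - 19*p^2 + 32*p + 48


(1) = (h + 1)*(h^3 + 4*h^2 + h - 6) = (h + 1)*(h + 3)*(h^2 + h - 2) = (h + 1)*(h + 2)*(h + 3)*(h - 1)
(2) = (s)*(s^4 - 7*s^3 - 3*s^2 + 55*s + 50) = s*(s + 2)*(s^3 - 9*s^2 + 15*s + 25) = s*(s - 5)*(s + 2)*(s^2 - 4*s - 5) = s*(s - 5)*(s + 1)*(s + 2)*(s - 5)
(3) = (g + 3)*(g^4 - 8*g^3 + 17*g^2 - 10*g) = g*(g + 3)*(g^3 - 8*g^2 + 17*g - 10) = g*(g - 2)*(g + 3)*(g^2 - 6*g + 5) = g*(g - 2)*(g - 1)*(g + 3)*(g - 5)
(4) = (v + 1)*(v^4 + 9*v^3 + 27*v^2 + 31*v + 12) = (v + 1)*(v + 4)*(v^3 + 5*v^2 + 7*v + 3) = (v + 1)*(v + 3)*(v + 4)*(v^2 + 2*v + 1) = (v + 1)^2*(v + 3)*(v + 4)*(v + 1)
(5) = (p + 4)*(p^3 - 6*p^2 + 5*p + 12) = (p + 1)*(p + 4)*(p^2 - 7*p + 12) = (p - 4)*(p + 1)*(p + 4)*(p - 3)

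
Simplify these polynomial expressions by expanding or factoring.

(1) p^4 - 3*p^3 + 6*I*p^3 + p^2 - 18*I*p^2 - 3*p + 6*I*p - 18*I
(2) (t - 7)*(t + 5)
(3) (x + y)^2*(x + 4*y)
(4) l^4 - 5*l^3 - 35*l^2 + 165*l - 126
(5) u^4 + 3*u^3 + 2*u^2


(1) = (p - 3)*(p - I)*(p + I)*(p + 6*I)
(2) = t^2 - 2*t - 35
(3) = x^3 + 6*x^2*y + 9*x*y^2 + 4*y^3
(4) = (l - 7)*(l - 3)*(l - 1)*(l + 6)
(5) = u^2*(u + 1)*(u + 2)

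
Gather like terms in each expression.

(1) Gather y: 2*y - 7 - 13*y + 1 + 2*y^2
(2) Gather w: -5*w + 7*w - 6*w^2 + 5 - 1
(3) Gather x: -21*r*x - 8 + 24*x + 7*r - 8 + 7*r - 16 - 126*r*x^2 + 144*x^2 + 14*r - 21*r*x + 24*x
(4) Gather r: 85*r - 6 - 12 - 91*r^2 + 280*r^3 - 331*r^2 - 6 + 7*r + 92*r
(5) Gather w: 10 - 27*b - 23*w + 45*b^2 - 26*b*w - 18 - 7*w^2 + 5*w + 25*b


(1) = 2*y^2 - 11*y - 6
(2) = -6*w^2 + 2*w + 4
(3) = 28*r + x^2*(144 - 126*r) + x*(48 - 42*r) - 32
(4) = 280*r^3 - 422*r^2 + 184*r - 24
(5) = 45*b^2 - 2*b - 7*w^2 + w*(-26*b - 18) - 8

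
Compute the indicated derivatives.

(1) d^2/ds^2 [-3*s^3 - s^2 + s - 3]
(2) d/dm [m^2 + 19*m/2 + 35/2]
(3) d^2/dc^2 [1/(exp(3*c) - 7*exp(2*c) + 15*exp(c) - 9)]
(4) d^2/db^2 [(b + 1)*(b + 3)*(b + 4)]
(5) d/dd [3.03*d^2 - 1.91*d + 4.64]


(1) = -18*s - 2
(2) = 2*m + 19/2
(3) = (9*exp(3*c) - 23*exp(2*c) + 7*exp(c) + 15)*exp(c)/(exp(7*c) - 15*exp(6*c) + 93*exp(5*c) - 307*exp(4*c) + 579*exp(3*c) - 621*exp(2*c) + 351*exp(c) - 81)
(4) = 6*b + 16
(5) = 6.06*d - 1.91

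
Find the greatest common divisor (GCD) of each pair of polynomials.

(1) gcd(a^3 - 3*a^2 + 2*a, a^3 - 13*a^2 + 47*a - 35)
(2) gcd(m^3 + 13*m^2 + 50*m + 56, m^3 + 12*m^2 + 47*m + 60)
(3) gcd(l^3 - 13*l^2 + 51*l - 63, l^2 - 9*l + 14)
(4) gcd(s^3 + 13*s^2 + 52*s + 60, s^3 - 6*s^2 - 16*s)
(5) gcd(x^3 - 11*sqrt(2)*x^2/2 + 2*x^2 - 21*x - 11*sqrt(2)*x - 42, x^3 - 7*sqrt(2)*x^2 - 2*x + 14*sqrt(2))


(1) = a - 1
(2) = gcd((m + 2)*(m + 4)*(m + 7), (m + 3)*(m + 4)*(m + 5)) = m + 4
(3) = l - 7
(4) = s + 2
(5) = x - 7*sqrt(2)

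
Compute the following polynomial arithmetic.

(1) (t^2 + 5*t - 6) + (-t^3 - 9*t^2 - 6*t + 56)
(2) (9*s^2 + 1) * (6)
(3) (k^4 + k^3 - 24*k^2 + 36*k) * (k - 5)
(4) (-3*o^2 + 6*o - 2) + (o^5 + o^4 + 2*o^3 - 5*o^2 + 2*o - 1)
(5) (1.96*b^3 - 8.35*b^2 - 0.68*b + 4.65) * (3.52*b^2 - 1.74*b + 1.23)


(1) = -t^3 - 8*t^2 - t + 50
(2) = 54*s^2 + 6
(3) = k^5 - 4*k^4 - 29*k^3 + 156*k^2 - 180*k
(4) = o^5 + o^4 + 2*o^3 - 8*o^2 + 8*o - 3
(5) = 6.8992*b^5 - 32.8024*b^4 + 14.5462*b^3 + 7.2807*b^2 - 8.9274*b + 5.7195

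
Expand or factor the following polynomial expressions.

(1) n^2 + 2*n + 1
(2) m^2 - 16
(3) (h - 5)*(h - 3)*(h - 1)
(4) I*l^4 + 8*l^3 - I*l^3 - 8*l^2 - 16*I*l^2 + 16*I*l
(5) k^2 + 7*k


(1) = (n + 1)^2
(2) = (m - 4)*(m + 4)
(3) = h^3 - 9*h^2 + 23*h - 15
(4) = l*(l - 4*I)^2*(I*l - I)
(5) = k*(k + 7)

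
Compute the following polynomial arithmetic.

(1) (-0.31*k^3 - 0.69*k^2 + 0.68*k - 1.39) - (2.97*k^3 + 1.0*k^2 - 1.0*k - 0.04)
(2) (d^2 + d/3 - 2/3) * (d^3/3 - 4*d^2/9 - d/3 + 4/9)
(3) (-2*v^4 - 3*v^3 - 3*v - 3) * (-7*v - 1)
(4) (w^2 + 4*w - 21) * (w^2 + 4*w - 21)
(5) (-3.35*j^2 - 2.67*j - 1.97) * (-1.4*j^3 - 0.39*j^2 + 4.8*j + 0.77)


(1) = -3.28*k^3 - 1.69*k^2 + 1.68*k - 1.35
(2) = d^5/3 - d^4/3 - 19*d^3/27 + 17*d^2/27 + 10*d/27 - 8/27
(3) = 14*v^5 + 23*v^4 + 3*v^3 + 21*v^2 + 24*v + 3
(4) = w^4 + 8*w^3 - 26*w^2 - 168*w + 441
(5) = 4.69*j^5 + 5.0445*j^4 - 12.2807*j^3 - 14.6272*j^2 - 11.5119*j - 1.5169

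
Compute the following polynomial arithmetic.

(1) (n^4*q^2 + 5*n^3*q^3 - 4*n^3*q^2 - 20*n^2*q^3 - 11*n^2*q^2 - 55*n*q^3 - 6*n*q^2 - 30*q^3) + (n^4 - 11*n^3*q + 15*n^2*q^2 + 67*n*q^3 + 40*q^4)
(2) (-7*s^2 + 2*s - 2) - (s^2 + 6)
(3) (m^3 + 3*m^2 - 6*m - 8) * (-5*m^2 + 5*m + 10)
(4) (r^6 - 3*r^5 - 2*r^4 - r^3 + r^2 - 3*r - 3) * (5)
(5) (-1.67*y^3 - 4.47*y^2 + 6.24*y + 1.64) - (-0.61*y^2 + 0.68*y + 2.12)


(1) = n^4*q^2 + n^4 + 5*n^3*q^3 - 4*n^3*q^2 - 11*n^3*q - 20*n^2*q^3 + 4*n^2*q^2 + 12*n*q^3 - 6*n*q^2 + 40*q^4 - 30*q^3
(2) = -8*s^2 + 2*s - 8
(3) = -5*m^5 - 10*m^4 + 55*m^3 + 40*m^2 - 100*m - 80
(4) = 5*r^6 - 15*r^5 - 10*r^4 - 5*r^3 + 5*r^2 - 15*r - 15
(5) = -1.67*y^3 - 3.86*y^2 + 5.56*y - 0.48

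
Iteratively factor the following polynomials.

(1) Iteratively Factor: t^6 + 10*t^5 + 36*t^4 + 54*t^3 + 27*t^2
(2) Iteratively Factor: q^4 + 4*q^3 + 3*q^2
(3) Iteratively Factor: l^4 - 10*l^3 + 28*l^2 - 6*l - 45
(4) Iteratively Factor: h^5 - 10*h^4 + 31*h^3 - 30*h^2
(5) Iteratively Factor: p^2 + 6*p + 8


(1) = (t)*(t^5 + 10*t^4 + 36*t^3 + 54*t^2 + 27*t) = t*(t + 3)*(t^4 + 7*t^3 + 15*t^2 + 9*t) = t^2*(t + 3)*(t^3 + 7*t^2 + 15*t + 9) = t^2*(t + 3)^2*(t^2 + 4*t + 3) = t^2*(t + 1)*(t + 3)^2*(t + 3)
(2) = (q + 3)*(q^3 + q^2) = q*(q + 3)*(q^2 + q) = q*(q + 1)*(q + 3)*(q)
(3) = (l - 3)*(l^3 - 7*l^2 + 7*l + 15) = (l - 5)*(l - 3)*(l^2 - 2*l - 3) = (l - 5)*(l - 3)*(l + 1)*(l - 3)
(4) = (h - 3)*(h^4 - 7*h^3 + 10*h^2) = h*(h - 3)*(h^3 - 7*h^2 + 10*h) = h*(h - 3)*(h - 2)*(h^2 - 5*h) = h^2*(h - 3)*(h - 2)*(h - 5)
(5) = (p + 4)*(p + 2)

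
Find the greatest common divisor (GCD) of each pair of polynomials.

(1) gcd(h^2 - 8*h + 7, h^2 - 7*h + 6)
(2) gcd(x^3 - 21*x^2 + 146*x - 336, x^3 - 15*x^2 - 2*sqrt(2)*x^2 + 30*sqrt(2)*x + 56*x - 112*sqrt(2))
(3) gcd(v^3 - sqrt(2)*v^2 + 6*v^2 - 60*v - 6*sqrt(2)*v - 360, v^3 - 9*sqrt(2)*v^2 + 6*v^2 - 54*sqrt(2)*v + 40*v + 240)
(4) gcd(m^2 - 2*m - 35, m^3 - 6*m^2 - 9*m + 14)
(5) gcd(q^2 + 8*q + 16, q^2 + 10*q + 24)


(1) = h - 1
(2) = x^2 - 15*x + 56
(3) = v + 6
(4) = gcd((m - 7)*(m + 5), (m - 7)*(m - 1)*(m + 2)) = m - 7
(5) = q + 4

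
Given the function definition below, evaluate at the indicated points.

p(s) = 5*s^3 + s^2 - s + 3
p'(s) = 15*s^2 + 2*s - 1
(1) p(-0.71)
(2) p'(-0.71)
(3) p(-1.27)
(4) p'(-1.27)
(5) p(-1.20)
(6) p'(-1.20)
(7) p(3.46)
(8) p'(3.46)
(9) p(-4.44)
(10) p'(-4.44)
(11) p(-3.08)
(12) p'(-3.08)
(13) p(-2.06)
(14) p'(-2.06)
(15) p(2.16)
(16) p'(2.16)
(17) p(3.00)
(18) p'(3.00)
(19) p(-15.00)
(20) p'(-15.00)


(1) = 2.42
(2) = 5.14
(3) = -4.36
(4) = 20.65
(5) = -3.00
(6) = 18.20
(7) = 218.62
(8) = 185.49
(9) = -410.49
(10) = 285.82
(11) = -130.52
(12) = 135.14
(13) = -34.41
(14) = 58.53
(15) = 55.89
(16) = 73.30
(17) = 144.00
(18) = 140.00
(19) = -16632.00
(20) = 3344.00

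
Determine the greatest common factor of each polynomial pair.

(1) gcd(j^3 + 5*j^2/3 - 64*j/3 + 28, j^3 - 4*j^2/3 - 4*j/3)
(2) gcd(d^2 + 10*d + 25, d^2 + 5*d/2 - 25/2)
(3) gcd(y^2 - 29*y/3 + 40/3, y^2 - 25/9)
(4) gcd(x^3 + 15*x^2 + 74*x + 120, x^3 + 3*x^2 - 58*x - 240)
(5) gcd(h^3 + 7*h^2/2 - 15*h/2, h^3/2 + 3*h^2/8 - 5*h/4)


(1) = gcd((j - 7/3)*(j - 2)*(j + 6), j*(j - 2)*(j + 2/3)) = j - 2
(2) = d + 5
(3) = y - 5/3
(4) = gcd((x + 4)*(x + 5)*(x + 6), (x - 8)*(x + 5)*(x + 6)) = x^2 + 11*x + 30
(5) = gcd(h*(h - 3/2)*(h + 5), h*(h/2 + 1)*(h - 5/4)) = h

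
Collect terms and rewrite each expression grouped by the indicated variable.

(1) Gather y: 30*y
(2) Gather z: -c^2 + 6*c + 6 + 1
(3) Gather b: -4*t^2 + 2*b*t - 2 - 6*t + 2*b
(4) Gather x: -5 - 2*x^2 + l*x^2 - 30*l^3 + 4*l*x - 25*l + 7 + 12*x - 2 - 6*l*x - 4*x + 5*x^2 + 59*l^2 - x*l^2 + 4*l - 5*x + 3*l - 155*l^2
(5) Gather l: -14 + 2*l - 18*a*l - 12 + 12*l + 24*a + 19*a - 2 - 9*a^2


(1) = 30*y
(2) = -c^2 + 6*c + 7
(3) = b*(2*t + 2) - 4*t^2 - 6*t - 2
(4) = -30*l^3 - 96*l^2 - 18*l + x^2*(l + 3) + x*(-l^2 - 2*l + 3)
(5) = -9*a^2 + 43*a + l*(14 - 18*a) - 28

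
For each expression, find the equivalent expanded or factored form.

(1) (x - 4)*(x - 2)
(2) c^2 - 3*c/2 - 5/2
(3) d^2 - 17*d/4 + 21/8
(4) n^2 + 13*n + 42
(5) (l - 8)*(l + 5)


(1) = x^2 - 6*x + 8
(2) = (c - 5/2)*(c + 1)
(3) = (d - 7/2)*(d - 3/4)
(4) = (n + 6)*(n + 7)
(5) = l^2 - 3*l - 40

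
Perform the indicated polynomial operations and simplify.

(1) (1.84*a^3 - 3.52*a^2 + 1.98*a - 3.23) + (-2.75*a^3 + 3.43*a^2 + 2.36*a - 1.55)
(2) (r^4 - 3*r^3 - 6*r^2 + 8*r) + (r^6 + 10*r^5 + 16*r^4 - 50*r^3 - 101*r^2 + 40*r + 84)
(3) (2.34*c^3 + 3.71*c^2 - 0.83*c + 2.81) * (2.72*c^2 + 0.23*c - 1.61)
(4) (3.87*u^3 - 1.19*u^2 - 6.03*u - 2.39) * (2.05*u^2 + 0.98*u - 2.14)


(1) = -0.91*a^3 - 0.09*a^2 + 4.34*a - 4.78
(2) = r^6 + 10*r^5 + 17*r^4 - 53*r^3 - 107*r^2 + 48*r + 84
(3) = 6.3648*c^5 + 10.6294*c^4 - 5.1717*c^3 + 1.4792*c^2 + 1.9826*c - 4.5241
(4) = 7.9335*u^5 + 1.3531*u^4 - 21.8095*u^3 - 8.2623*u^2 + 10.562*u + 5.1146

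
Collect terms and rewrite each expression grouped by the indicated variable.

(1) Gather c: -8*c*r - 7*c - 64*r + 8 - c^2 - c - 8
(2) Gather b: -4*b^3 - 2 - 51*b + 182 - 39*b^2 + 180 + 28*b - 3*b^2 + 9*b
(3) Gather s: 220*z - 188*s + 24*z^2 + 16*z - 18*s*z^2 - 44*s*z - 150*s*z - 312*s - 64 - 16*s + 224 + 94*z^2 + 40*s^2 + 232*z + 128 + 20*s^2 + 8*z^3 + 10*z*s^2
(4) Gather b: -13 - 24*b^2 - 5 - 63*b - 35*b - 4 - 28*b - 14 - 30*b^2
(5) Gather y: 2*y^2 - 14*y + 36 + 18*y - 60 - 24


(1) = -c^2 + c*(-8*r - 8) - 64*r
(2) = -4*b^3 - 42*b^2 - 14*b + 360
(3) = s^2*(10*z + 60) + s*(-18*z^2 - 194*z - 516) + 8*z^3 + 118*z^2 + 468*z + 288
(4) = -54*b^2 - 126*b - 36
(5) = 2*y^2 + 4*y - 48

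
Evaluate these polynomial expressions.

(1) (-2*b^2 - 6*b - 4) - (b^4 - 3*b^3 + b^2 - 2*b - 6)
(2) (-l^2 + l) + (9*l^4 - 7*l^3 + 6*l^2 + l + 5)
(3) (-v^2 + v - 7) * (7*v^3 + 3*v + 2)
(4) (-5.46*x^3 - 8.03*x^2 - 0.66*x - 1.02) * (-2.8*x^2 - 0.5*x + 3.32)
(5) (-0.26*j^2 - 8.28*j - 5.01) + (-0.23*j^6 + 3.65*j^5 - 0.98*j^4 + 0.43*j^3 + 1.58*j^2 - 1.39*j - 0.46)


(1) = -b^4 + 3*b^3 - 3*b^2 - 4*b + 2
(2) = 9*l^4 - 7*l^3 + 5*l^2 + 2*l + 5
(3) = -7*v^5 + 7*v^4 - 52*v^3 + v^2 - 19*v - 14
(4) = 15.288*x^5 + 25.214*x^4 - 12.2642*x^3 - 23.4736*x^2 - 1.6812*x - 3.3864
(5) = -0.23*j^6 + 3.65*j^5 - 0.98*j^4 + 0.43*j^3 + 1.32*j^2 - 9.67*j - 5.47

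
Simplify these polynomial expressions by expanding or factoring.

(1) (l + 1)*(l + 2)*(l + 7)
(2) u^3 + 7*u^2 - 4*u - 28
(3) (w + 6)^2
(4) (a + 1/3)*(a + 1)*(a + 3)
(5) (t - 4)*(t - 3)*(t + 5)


(1) = l^3 + 10*l^2 + 23*l + 14
(2) = (u - 2)*(u + 2)*(u + 7)
(3) = w^2 + 12*w + 36
(4) = a^3 + 13*a^2/3 + 13*a/3 + 1
(5) = t^3 - 2*t^2 - 23*t + 60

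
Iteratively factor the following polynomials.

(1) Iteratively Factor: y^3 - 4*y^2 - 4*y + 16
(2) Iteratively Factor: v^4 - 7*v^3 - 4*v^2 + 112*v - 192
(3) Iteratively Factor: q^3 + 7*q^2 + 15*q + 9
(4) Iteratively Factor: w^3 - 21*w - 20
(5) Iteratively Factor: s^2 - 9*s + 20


(1) = (y - 4)*(y^2 - 4) = (y - 4)*(y - 2)*(y + 2)
(2) = (v - 3)*(v^3 - 4*v^2 - 16*v + 64) = (v - 4)*(v - 3)*(v^2 - 16) = (v - 4)*(v - 3)*(v + 4)*(v - 4)
(3) = (q + 3)*(q^2 + 4*q + 3) = (q + 1)*(q + 3)*(q + 3)
(4) = (w + 1)*(w^2 - w - 20) = (w + 1)*(w + 4)*(w - 5)
(5) = (s - 4)*(s - 5)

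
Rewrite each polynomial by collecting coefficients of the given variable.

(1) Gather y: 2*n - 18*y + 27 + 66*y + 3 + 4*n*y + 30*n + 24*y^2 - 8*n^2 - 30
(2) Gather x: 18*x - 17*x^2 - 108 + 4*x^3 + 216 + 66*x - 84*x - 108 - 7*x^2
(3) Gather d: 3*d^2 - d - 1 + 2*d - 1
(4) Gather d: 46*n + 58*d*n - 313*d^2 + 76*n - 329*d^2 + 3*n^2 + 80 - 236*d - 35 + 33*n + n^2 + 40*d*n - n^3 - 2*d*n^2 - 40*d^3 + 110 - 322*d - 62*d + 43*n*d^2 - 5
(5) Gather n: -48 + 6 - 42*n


(1) = -8*n^2 + 32*n + 24*y^2 + y*(4*n + 48)
(2) = 4*x^3 - 24*x^2
(3) = 3*d^2 + d - 2
(4) = -40*d^3 + d^2*(43*n - 642) + d*(-2*n^2 + 98*n - 620) - n^3 + 4*n^2 + 155*n + 150
(5) = -42*n - 42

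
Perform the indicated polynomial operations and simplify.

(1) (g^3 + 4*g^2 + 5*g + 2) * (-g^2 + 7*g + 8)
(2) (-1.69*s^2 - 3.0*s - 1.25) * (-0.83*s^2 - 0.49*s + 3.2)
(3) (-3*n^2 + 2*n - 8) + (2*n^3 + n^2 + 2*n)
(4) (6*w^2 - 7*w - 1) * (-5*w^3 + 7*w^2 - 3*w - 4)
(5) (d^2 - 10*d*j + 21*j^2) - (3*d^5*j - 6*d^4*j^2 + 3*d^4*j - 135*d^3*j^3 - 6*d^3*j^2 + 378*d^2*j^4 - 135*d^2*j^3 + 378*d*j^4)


(1) = -g^5 + 3*g^4 + 31*g^3 + 65*g^2 + 54*g + 16
(2) = 1.4027*s^4 + 3.3181*s^3 - 2.9005*s^2 - 8.9875*s - 4.0
(3) = 2*n^3 - 2*n^2 + 4*n - 8
(4) = -30*w^5 + 77*w^4 - 62*w^3 - 10*w^2 + 31*w + 4
(5) = -3*d^5*j + 6*d^4*j^2 - 3*d^4*j + 135*d^3*j^3 + 6*d^3*j^2 - 378*d^2*j^4 + 135*d^2*j^3 + d^2 - 378*d*j^4 - 10*d*j + 21*j^2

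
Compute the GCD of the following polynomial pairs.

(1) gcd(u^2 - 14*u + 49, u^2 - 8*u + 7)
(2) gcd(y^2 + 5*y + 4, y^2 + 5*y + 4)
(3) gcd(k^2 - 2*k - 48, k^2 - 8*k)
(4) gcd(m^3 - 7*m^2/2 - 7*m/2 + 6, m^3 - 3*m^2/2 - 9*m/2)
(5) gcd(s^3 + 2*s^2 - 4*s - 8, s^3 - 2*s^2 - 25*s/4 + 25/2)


(1) = u - 7
(2) = y^2 + 5*y + 4
(3) = k - 8
(4) = gcd((m - 4)*(m - 1)*(m + 3/2), m*(m - 3)*(m + 3/2)) = m + 3/2
(5) = gcd((s - 2)*(s + 2)^2, (s - 5/2)*(s - 2)*(s + 5/2)) = s - 2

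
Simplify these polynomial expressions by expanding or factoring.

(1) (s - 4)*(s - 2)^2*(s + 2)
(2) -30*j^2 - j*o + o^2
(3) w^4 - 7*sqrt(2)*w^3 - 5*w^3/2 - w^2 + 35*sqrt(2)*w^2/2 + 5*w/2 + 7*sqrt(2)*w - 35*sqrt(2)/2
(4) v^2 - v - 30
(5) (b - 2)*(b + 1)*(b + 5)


(1) = s^4 - 6*s^3 + 4*s^2 + 24*s - 32
(2) = (-6*j + o)*(5*j + o)
(3) = (w - 5/2)*(w - 1)*(w + 1)*(w - 7*sqrt(2))
(4) = (v - 6)*(v + 5)
(5) = b^3 + 4*b^2 - 7*b - 10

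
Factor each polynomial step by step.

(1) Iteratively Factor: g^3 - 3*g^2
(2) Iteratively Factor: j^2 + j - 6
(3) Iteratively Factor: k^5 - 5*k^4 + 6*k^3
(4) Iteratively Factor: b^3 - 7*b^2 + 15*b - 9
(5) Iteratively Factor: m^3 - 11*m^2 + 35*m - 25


(1) = (g)*(g^2 - 3*g) = g^2*(g - 3)
(2) = (j + 3)*(j - 2)
(3) = (k)*(k^4 - 5*k^3 + 6*k^2) = k*(k - 3)*(k^3 - 2*k^2) = k*(k - 3)*(k - 2)*(k^2) = k^2*(k - 3)*(k - 2)*(k)
(4) = (b - 3)*(b^2 - 4*b + 3) = (b - 3)*(b - 1)*(b - 3)
(5) = (m - 5)*(m^2 - 6*m + 5) = (m - 5)*(m - 1)*(m - 5)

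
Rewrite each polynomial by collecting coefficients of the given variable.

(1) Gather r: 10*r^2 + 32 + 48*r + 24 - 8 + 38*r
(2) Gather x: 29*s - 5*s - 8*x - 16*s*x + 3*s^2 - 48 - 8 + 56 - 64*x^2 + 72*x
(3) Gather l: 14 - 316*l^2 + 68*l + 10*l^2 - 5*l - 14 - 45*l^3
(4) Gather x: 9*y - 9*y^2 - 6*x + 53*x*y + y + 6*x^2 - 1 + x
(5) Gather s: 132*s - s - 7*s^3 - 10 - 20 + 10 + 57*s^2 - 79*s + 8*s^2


(1) = 10*r^2 + 86*r + 48
(2) = 3*s^2 + 24*s - 64*x^2 + x*(64 - 16*s)
(3) = -45*l^3 - 306*l^2 + 63*l
(4) = 6*x^2 + x*(53*y - 5) - 9*y^2 + 10*y - 1
(5) = -7*s^3 + 65*s^2 + 52*s - 20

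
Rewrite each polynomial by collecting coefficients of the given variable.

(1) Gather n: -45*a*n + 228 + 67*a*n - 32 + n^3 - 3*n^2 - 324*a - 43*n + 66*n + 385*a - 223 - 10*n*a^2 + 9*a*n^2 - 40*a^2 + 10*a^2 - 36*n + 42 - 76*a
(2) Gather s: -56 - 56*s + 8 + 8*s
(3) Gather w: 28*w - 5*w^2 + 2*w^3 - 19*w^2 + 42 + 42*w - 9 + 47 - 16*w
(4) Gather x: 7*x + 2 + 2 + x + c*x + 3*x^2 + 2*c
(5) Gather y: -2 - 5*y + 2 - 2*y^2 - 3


(1) = -30*a^2 - 15*a + n^3 + n^2*(9*a - 3) + n*(-10*a^2 + 22*a - 13) + 15
(2) = -48*s - 48
(3) = 2*w^3 - 24*w^2 + 54*w + 80
(4) = 2*c + 3*x^2 + x*(c + 8) + 4
(5) = -2*y^2 - 5*y - 3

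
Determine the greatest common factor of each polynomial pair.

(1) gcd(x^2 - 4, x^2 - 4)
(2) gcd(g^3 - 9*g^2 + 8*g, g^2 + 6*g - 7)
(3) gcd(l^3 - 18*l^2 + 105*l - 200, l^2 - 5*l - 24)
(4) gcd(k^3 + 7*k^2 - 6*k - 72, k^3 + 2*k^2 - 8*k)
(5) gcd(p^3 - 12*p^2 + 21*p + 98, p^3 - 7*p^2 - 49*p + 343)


(1) = gcd((x - 2)*(x + 2), (x - 2)*(x + 2)) = x^2 - 4
(2) = gcd(g*(g - 8)*(g - 1), (g - 1)*(g + 7)) = g - 1
(3) = gcd((l - 8)*(l - 5)^2, (l - 8)*(l + 3)) = l - 8
(4) = gcd((k - 3)*(k + 4)*(k + 6), k*(k - 2)*(k + 4)) = k + 4
(5) = gcd((p - 7)^2*(p + 2), (p - 7)^2*(p + 7)) = p^2 - 14*p + 49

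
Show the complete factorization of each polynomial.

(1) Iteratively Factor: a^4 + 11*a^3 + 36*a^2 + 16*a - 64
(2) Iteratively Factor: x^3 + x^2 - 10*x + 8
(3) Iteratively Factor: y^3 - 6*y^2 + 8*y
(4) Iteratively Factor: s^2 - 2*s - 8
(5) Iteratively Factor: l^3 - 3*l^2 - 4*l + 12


(1) = (a + 4)*(a^3 + 7*a^2 + 8*a - 16) = (a + 4)^2*(a^2 + 3*a - 4) = (a + 4)^3*(a - 1)
(2) = (x + 4)*(x^2 - 3*x + 2) = (x - 2)*(x + 4)*(x - 1)
(3) = (y)*(y^2 - 6*y + 8) = y*(y - 2)*(y - 4)
(4) = (s + 2)*(s - 4)
(5) = (l + 2)*(l^2 - 5*l + 6) = (l - 2)*(l + 2)*(l - 3)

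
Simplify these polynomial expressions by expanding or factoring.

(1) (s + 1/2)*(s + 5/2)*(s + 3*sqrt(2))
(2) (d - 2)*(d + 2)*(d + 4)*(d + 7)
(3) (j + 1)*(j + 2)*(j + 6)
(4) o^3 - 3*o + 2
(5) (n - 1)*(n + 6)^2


(1) = s^3 + 3*s^2 + 3*sqrt(2)*s^2 + 5*s/4 + 9*sqrt(2)*s + 15*sqrt(2)/4
(2) = d^4 + 11*d^3 + 24*d^2 - 44*d - 112
(3) = j^3 + 9*j^2 + 20*j + 12
(4) = (o - 1)^2*(o + 2)
(5) = n^3 + 11*n^2 + 24*n - 36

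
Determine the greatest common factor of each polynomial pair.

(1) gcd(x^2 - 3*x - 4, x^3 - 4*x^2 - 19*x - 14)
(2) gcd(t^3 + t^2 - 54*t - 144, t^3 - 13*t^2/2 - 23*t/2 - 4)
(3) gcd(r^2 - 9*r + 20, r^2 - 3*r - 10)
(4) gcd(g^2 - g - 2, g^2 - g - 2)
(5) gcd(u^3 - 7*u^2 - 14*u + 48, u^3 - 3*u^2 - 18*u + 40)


(1) = x + 1
(2) = gcd((t - 8)*(t + 3)*(t + 6), (t - 8)*(t + 1/2)*(t + 1)) = t - 8
(3) = gcd((r - 5)*(r - 4), (r - 5)*(r + 2)) = r - 5
(4) = gcd((g - 2)*(g + 1), (g - 2)*(g + 1)) = g^2 - g - 2
(5) = gcd((u - 8)*(u - 2)*(u + 3), (u - 5)*(u - 2)*(u + 4)) = u - 2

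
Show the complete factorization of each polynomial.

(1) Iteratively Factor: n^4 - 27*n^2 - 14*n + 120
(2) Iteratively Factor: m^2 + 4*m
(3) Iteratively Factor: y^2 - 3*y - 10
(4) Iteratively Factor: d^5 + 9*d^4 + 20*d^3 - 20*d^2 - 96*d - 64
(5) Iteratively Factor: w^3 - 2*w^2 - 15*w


(1) = (n - 2)*(n^3 + 2*n^2 - 23*n - 60) = (n - 2)*(n + 4)*(n^2 - 2*n - 15) = (n - 5)*(n - 2)*(n + 4)*(n + 3)
(2) = (m)*(m + 4)
(3) = (y - 5)*(y + 2)
(4) = (d - 2)*(d^4 + 11*d^3 + 42*d^2 + 64*d + 32) = (d - 2)*(d + 2)*(d^3 + 9*d^2 + 24*d + 16) = (d - 2)*(d + 1)*(d + 2)*(d^2 + 8*d + 16) = (d - 2)*(d + 1)*(d + 2)*(d + 4)*(d + 4)
(5) = (w + 3)*(w^2 - 5*w) = (w - 5)*(w + 3)*(w)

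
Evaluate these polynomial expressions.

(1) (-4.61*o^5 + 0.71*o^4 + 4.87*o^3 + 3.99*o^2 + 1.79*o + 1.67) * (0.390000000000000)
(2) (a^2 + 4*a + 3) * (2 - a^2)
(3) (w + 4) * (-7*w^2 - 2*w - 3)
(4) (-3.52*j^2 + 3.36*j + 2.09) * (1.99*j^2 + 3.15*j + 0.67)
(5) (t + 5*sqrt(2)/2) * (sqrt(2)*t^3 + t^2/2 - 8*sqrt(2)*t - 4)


(1) = -1.7979*o^5 + 0.2769*o^4 + 1.8993*o^3 + 1.5561*o^2 + 0.6981*o + 0.6513
(2) = -a^4 - 4*a^3 - a^2 + 8*a + 6
(3) = -7*w^3 - 30*w^2 - 11*w - 12
(4) = -7.0048*j^4 - 4.4016*j^3 + 12.3847*j^2 + 8.8347*j + 1.4003
(5) = sqrt(2)*t^4 + 11*t^3/2 - 27*sqrt(2)*t^2/4 - 44*t - 10*sqrt(2)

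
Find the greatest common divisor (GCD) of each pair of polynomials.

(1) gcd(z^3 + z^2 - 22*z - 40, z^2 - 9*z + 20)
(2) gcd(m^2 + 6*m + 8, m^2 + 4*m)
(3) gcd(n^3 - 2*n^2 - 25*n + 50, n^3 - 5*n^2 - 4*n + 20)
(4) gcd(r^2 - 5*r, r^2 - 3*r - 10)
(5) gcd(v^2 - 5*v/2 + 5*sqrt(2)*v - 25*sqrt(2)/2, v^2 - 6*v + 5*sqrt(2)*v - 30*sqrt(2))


(1) = gcd((z - 5)*(z + 2)*(z + 4), (z - 5)*(z - 4)) = z - 5
(2) = m + 4
(3) = gcd((n - 5)*(n - 2)*(n + 5), (n - 5)*(n - 2)*(n + 2)) = n^2 - 7*n + 10
(4) = r - 5
(5) = gcd((v - 5/2)*(v + 5*sqrt(2)), (v - 6)*(v + 5*sqrt(2))) = v + 5*sqrt(2)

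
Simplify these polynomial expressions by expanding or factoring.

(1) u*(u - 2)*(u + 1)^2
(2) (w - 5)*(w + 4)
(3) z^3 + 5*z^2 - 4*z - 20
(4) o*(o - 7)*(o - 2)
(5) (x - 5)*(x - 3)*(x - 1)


(1) = u^4 - 3*u^2 - 2*u
(2) = w^2 - w - 20
(3) = (z - 2)*(z + 2)*(z + 5)
(4) = o^3 - 9*o^2 + 14*o
(5) = x^3 - 9*x^2 + 23*x - 15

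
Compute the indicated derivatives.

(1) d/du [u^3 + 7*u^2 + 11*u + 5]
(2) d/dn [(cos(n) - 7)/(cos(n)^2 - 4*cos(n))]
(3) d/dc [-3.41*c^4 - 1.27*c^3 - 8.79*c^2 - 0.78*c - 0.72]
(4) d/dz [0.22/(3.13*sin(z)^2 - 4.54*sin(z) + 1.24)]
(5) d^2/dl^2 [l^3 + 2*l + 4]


(1) = 3*u^2 + 14*u + 11
(2) = (sin(n) + 28*sin(n)/cos(n)^2 - 14*tan(n))/(cos(n) - 4)^2
(3) = -13.64*c^3 - 3.81*c^2 - 17.58*c - 0.78
(4) = (0.9988 - 1.3772*sin(z))*cos(z)/(3.13*sin(z)^2 - 4.54*sin(z) + 1.24)^2
(5) = 6*l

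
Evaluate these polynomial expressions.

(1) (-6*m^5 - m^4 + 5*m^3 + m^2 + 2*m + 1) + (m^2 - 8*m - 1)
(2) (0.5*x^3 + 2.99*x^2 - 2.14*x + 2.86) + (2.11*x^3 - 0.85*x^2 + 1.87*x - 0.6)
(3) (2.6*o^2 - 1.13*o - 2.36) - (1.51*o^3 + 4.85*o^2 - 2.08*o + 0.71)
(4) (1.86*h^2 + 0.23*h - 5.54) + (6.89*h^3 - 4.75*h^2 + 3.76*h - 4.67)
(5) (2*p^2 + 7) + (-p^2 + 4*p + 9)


(1) = -6*m^5 - m^4 + 5*m^3 + 2*m^2 - 6*m
(2) = 2.61*x^3 + 2.14*x^2 - 0.27*x + 2.26
(3) = -1.51*o^3 - 2.25*o^2 + 0.95*o - 3.07
(4) = 6.89*h^3 - 2.89*h^2 + 3.99*h - 10.21
(5) = p^2 + 4*p + 16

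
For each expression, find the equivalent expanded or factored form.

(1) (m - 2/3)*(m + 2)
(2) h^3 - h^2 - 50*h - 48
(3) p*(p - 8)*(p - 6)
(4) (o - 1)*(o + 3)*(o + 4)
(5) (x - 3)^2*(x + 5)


(1) = m^2 + 4*m/3 - 4/3
(2) = (h - 8)*(h + 1)*(h + 6)
(3) = p^3 - 14*p^2 + 48*p
(4) = o^3 + 6*o^2 + 5*o - 12
(5) = x^3 - x^2 - 21*x + 45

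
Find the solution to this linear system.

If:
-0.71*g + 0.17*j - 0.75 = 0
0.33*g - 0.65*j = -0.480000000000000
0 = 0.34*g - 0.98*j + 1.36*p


Then:
g = -1.00
j = 0.23
p = 0.42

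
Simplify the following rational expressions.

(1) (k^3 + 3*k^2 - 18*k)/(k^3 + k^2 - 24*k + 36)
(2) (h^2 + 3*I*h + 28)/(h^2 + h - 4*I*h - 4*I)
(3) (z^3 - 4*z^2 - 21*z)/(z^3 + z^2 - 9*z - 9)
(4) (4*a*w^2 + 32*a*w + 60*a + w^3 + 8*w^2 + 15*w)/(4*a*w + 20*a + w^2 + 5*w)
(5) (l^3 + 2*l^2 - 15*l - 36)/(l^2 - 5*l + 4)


(1) = k/(k - 2)
(2) = (h + 7*I)/(h + 1)
(3) = (z^2 - 7*z)/(z^2 - 2*z - 3)
(4) = w + 3
(5) = (l^2 + 6*l + 9)/(l - 1)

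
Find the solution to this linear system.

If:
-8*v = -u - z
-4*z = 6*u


Then:
u = -2*z/3
v = z/24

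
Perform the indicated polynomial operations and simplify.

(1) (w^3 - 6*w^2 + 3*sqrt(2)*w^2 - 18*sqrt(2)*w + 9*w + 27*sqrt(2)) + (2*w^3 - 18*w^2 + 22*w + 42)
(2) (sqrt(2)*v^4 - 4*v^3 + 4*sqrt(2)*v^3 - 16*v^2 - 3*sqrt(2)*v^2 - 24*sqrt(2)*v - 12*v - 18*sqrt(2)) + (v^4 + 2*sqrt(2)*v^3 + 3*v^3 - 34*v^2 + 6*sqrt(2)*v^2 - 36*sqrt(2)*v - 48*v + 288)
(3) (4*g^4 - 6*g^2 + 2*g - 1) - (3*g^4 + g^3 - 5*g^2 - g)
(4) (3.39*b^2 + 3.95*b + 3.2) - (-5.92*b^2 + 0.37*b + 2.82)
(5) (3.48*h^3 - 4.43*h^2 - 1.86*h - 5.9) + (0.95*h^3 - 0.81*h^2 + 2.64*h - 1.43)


(1) = 3*w^3 - 24*w^2 + 3*sqrt(2)*w^2 - 18*sqrt(2)*w + 31*w + 27*sqrt(2) + 42
(2) = v^4 + sqrt(2)*v^4 - v^3 + 6*sqrt(2)*v^3 - 50*v^2 + 3*sqrt(2)*v^2 - 60*sqrt(2)*v - 60*v - 18*sqrt(2) + 288
(3) = g^4 - g^3 - g^2 + 3*g - 1
(4) = 9.31*b^2 + 3.58*b + 0.38
(5) = 4.43*h^3 - 5.24*h^2 + 0.78*h - 7.33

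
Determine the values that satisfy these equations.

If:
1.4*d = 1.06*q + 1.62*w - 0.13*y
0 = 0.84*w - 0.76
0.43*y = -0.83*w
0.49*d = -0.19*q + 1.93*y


Then:
d = -4.14
q = -7.06
w = 0.90
y = -1.75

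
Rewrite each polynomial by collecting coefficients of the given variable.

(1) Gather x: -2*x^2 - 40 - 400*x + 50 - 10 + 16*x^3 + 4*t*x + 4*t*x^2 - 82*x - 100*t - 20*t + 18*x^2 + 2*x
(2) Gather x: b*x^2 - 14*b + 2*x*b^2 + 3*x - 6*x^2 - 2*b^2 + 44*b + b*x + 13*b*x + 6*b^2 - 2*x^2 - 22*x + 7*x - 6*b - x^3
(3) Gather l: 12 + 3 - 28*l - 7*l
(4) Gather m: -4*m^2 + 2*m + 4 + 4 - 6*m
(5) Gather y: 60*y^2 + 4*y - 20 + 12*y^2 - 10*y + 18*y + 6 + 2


(1) = -120*t + 16*x^3 + x^2*(4*t + 16) + x*(4*t - 480)
(2) = 4*b^2 + 24*b - x^3 + x^2*(b - 8) + x*(2*b^2 + 14*b - 12)
(3) = 15 - 35*l
(4) = -4*m^2 - 4*m + 8
(5) = 72*y^2 + 12*y - 12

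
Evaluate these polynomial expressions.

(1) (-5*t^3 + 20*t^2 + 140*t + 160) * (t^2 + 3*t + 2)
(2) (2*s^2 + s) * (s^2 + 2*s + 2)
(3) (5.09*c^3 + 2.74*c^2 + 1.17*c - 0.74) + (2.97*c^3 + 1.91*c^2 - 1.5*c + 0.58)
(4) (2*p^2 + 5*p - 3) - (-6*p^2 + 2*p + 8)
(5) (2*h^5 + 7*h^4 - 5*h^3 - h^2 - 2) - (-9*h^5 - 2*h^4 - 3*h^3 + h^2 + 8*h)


(1) = -5*t^5 + 5*t^4 + 190*t^3 + 620*t^2 + 760*t + 320
(2) = 2*s^4 + 5*s^3 + 6*s^2 + 2*s
(3) = 8.06*c^3 + 4.65*c^2 - 0.33*c - 0.16
(4) = 8*p^2 + 3*p - 11
(5) = 11*h^5 + 9*h^4 - 2*h^3 - 2*h^2 - 8*h - 2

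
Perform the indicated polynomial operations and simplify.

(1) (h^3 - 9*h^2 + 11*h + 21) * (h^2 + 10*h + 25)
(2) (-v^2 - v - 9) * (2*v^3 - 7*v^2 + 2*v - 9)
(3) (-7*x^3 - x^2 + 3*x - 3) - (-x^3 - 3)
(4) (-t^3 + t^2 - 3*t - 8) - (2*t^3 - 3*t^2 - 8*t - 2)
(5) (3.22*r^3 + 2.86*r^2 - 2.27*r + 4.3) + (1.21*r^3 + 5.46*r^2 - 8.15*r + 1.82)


(1) = h^5 + h^4 - 54*h^3 - 94*h^2 + 485*h + 525
(2) = -2*v^5 + 5*v^4 - 13*v^3 + 70*v^2 - 9*v + 81
(3) = -6*x^3 - x^2 + 3*x
(4) = -3*t^3 + 4*t^2 + 5*t - 6
(5) = 4.43*r^3 + 8.32*r^2 - 10.42*r + 6.12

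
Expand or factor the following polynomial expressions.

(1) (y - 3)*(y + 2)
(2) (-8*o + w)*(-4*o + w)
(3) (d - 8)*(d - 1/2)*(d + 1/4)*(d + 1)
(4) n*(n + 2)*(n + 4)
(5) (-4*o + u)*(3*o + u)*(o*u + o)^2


(1) = y^2 - y - 6
(2) = 32*o^2 - 12*o*w + w^2
(3) = d^4 - 29*d^3/4 - 51*d^2/8 + 23*d/8 + 1
(4) = n^3 + 6*n^2 + 8*n
(5) = -12*o^4*u^2 - 24*o^4*u - 12*o^4 - o^3*u^3 - 2*o^3*u^2 - o^3*u + o^2*u^4 + 2*o^2*u^3 + o^2*u^2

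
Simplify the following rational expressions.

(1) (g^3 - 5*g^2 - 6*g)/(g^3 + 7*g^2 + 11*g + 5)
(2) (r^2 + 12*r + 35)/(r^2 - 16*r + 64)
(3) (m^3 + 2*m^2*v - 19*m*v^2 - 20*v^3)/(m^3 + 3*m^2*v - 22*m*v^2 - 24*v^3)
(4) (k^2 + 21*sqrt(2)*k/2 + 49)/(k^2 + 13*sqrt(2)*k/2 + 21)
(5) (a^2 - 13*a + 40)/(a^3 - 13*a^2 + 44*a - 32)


(1) = (g^2 - 6*g)/(g^2 + 6*g + 5)
(2) = (r^2 + 12*r + 35)/(r^2 - 16*r + 64)
(3) = (m + 5*v)/(m + 6*v)
(4) = (4*k + 28*sqrt(2))/(4*k + 12*sqrt(2))
(5) = (a - 5)/(a^2 - 5*a + 4)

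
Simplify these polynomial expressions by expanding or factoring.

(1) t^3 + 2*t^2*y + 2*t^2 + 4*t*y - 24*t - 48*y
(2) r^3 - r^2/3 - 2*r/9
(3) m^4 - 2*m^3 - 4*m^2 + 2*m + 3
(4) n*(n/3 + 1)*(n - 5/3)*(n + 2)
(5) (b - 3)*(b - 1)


(1) = (t - 4)*(t + 6)*(t + 2*y)
(2) = r*(r - 2/3)*(r + 1/3)
(3) = (m - 3)*(m - 1)*(m + 1)^2
(4) = n^4/3 + 10*n^3/9 - 7*n^2/9 - 10*n/3
(5) = b^2 - 4*b + 3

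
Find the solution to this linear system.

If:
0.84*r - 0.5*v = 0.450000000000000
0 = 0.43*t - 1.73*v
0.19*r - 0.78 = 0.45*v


Then:
r = -0.66
t = -8.10
v = -2.01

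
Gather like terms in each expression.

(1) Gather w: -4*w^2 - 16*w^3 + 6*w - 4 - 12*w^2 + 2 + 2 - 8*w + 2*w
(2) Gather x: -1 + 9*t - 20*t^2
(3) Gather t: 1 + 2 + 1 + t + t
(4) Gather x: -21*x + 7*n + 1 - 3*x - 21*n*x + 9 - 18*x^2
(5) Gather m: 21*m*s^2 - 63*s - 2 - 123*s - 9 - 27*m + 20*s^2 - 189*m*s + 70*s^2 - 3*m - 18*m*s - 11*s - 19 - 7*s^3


(1) = -16*w^3 - 16*w^2
(2) = -20*t^2 + 9*t - 1
(3) = 2*t + 4
(4) = 7*n - 18*x^2 + x*(-21*n - 24) + 10
(5) = m*(21*s^2 - 207*s - 30) - 7*s^3 + 90*s^2 - 197*s - 30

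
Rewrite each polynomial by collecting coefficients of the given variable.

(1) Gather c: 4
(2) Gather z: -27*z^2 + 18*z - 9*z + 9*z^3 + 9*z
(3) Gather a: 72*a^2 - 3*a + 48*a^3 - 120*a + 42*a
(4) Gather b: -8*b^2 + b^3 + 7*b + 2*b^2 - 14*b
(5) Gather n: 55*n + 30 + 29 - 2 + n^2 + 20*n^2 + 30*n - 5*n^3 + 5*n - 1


(1) = 4
(2) = 9*z^3 - 27*z^2 + 18*z
(3) = 48*a^3 + 72*a^2 - 81*a
(4) = b^3 - 6*b^2 - 7*b
(5) = -5*n^3 + 21*n^2 + 90*n + 56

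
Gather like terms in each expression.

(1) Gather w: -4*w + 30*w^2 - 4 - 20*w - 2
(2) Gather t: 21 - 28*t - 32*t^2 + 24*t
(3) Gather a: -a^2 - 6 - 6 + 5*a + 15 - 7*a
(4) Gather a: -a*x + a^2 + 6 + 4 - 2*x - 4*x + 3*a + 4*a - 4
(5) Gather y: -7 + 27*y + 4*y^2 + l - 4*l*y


(1) = 30*w^2 - 24*w - 6
(2) = -32*t^2 - 4*t + 21
(3) = -a^2 - 2*a + 3
(4) = a^2 + a*(7 - x) - 6*x + 6
(5) = l + 4*y^2 + y*(27 - 4*l) - 7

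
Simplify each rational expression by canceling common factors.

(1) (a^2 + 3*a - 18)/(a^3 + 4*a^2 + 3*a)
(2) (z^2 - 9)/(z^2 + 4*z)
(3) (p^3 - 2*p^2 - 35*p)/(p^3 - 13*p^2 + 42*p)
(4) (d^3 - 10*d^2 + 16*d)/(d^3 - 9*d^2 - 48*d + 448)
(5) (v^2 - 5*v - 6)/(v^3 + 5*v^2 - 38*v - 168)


(1) = (a^2 + 3*a - 18)/(a^3 + 4*a^2 + 3*a)
(2) = (z^2 - 9)/(z^2 + 4*z)
(3) = (p + 5)/(p - 6)
(4) = (d^2 - 2*d)/(d^2 - d - 56)
(5) = (v + 1)/(v^2 + 11*v + 28)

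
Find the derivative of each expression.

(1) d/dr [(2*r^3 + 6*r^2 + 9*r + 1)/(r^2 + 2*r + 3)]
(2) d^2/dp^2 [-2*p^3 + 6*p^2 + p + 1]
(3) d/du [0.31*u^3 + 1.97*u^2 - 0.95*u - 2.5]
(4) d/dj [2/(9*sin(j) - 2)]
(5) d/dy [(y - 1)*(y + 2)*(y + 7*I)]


(1) = (2*r^4 + 8*r^3 + 21*r^2 + 34*r + 25)/(r^4 + 4*r^3 + 10*r^2 + 12*r + 9)
(2) = 12 - 12*p
(3) = 0.93*u^2 + 3.94*u - 0.95
(4) = -18*cos(j)/(9*sin(j) - 2)^2
(5) = 3*y^2 + y*(2 + 14*I) - 2 + 7*I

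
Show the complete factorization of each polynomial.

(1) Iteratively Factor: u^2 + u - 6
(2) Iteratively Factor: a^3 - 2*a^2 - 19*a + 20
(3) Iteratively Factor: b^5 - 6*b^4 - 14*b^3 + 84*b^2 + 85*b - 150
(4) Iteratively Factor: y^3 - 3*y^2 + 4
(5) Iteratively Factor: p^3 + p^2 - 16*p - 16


(1) = (u + 3)*(u - 2)
(2) = (a + 4)*(a^2 - 6*a + 5) = (a - 1)*(a + 4)*(a - 5)
(3) = (b - 5)*(b^4 - b^3 - 19*b^2 - 11*b + 30) = (b - 5)*(b - 1)*(b^3 - 19*b - 30) = (b - 5)*(b - 1)*(b + 2)*(b^2 - 2*b - 15) = (b - 5)^2*(b - 1)*(b + 2)*(b + 3)
(4) = (y - 2)*(y^2 - y - 2) = (y - 2)*(y + 1)*(y - 2)
(5) = (p - 4)*(p^2 + 5*p + 4) = (p - 4)*(p + 1)*(p + 4)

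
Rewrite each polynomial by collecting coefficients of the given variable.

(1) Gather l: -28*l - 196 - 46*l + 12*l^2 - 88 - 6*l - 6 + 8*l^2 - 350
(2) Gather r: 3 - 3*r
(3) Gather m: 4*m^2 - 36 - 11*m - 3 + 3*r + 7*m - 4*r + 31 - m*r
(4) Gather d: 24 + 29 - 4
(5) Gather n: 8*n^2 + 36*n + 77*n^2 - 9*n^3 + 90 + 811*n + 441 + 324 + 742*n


(1) = 20*l^2 - 80*l - 640
(2) = 3 - 3*r
(3) = 4*m^2 + m*(-r - 4) - r - 8
(4) = 49
(5) = -9*n^3 + 85*n^2 + 1589*n + 855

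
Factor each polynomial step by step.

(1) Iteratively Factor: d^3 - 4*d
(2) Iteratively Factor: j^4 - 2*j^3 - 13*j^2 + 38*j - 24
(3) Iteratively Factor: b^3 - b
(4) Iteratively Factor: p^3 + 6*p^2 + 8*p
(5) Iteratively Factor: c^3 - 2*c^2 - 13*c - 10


(1) = (d - 2)*(d^2 + 2*d) = d*(d - 2)*(d + 2)
(2) = (j - 3)*(j^3 + j^2 - 10*j + 8) = (j - 3)*(j - 2)*(j^2 + 3*j - 4) = (j - 3)*(j - 2)*(j + 4)*(j - 1)
(3) = (b + 1)*(b^2 - b) = (b - 1)*(b + 1)*(b)
(4) = (p + 4)*(p^2 + 2*p) = p*(p + 4)*(p + 2)
(5) = (c - 5)*(c^2 + 3*c + 2) = (c - 5)*(c + 2)*(c + 1)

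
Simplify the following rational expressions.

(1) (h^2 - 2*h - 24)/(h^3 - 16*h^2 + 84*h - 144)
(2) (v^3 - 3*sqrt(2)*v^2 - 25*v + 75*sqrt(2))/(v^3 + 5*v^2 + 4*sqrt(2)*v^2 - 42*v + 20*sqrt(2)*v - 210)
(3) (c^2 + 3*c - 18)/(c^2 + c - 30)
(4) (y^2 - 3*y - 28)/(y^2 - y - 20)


(1) = (h + 4)/(h^2 - 10*h + 24)
(2) = (v - 5)/(v + 7*sqrt(2))
(3) = (c - 3)/(c - 5)
(4) = (y - 7)/(y - 5)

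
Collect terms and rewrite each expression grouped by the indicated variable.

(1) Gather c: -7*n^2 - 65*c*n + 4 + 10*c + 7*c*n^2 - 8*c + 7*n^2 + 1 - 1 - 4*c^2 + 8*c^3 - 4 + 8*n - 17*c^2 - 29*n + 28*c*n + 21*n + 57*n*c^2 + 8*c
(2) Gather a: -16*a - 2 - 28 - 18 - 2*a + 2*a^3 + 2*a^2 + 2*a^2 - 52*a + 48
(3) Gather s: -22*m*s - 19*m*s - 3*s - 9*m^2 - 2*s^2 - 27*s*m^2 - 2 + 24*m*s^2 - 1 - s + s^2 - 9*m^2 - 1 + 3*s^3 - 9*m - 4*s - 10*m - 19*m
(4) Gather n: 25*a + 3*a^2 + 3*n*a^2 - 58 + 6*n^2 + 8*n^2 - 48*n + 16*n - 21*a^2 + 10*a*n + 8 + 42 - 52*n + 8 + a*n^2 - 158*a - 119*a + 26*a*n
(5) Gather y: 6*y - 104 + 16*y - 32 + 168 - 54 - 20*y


(1) = 8*c^3 + c^2*(57*n - 21) + c*(7*n^2 - 37*n + 10)
(2) = 2*a^3 + 4*a^2 - 70*a
(3) = -18*m^2 - 38*m + 3*s^3 + s^2*(24*m - 1) + s*(-27*m^2 - 41*m - 8) - 4
(4) = -18*a^2 - 252*a + n^2*(a + 14) + n*(3*a^2 + 36*a - 84)
(5) = 2*y - 22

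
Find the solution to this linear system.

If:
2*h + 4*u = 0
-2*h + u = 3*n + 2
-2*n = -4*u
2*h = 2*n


Then:
No Solution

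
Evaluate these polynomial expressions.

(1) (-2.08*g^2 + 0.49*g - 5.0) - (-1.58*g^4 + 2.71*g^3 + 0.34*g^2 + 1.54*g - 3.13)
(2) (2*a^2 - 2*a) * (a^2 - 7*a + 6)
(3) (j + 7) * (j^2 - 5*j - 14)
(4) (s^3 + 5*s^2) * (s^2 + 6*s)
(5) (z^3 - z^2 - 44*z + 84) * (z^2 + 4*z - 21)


(1) = 1.58*g^4 - 2.71*g^3 - 2.42*g^2 - 1.05*g - 1.87
(2) = 2*a^4 - 16*a^3 + 26*a^2 - 12*a
(3) = j^3 + 2*j^2 - 49*j - 98
(4) = s^5 + 11*s^4 + 30*s^3
(5) = z^5 + 3*z^4 - 69*z^3 - 71*z^2 + 1260*z - 1764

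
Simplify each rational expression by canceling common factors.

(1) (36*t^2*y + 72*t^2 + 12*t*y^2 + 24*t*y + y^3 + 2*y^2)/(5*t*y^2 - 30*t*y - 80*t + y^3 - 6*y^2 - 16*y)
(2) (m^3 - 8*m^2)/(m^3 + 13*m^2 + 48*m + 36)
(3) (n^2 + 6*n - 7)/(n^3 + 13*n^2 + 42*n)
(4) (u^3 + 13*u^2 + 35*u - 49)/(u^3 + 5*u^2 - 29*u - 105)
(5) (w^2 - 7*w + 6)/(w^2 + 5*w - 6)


(1) = (36*t^2 + 12*t*y + y^2)/(5*t*y - 40*t + y^2 - 8*y)
(2) = (m^3 - 8*m^2)/(m^3 + 13*m^2 + 48*m + 36)
(3) = (n - 1)/(n^2 + 6*n)
(4) = (u^2 + 6*u - 7)/(u^2 - 2*u - 15)
(5) = (w - 6)/(w + 6)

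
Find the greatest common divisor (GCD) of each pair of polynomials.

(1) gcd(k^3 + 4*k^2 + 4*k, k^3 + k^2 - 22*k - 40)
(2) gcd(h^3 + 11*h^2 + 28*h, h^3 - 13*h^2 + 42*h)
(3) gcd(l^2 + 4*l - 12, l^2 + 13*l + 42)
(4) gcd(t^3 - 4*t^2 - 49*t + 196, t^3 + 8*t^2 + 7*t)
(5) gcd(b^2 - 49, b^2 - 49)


(1) = gcd(k*(k + 2)^2, (k - 5)*(k + 2)*(k + 4)) = k + 2
(2) = gcd(h*(h + 4)*(h + 7), h*(h - 7)*(h - 6)) = h
(3) = gcd((l - 2)*(l + 6), (l + 6)*(l + 7)) = l + 6
(4) = gcd((t - 7)*(t - 4)*(t + 7), t*(t + 1)*(t + 7)) = t + 7
(5) = gcd((b - 7)*(b + 7), (b - 7)*(b + 7)) = b^2 - 49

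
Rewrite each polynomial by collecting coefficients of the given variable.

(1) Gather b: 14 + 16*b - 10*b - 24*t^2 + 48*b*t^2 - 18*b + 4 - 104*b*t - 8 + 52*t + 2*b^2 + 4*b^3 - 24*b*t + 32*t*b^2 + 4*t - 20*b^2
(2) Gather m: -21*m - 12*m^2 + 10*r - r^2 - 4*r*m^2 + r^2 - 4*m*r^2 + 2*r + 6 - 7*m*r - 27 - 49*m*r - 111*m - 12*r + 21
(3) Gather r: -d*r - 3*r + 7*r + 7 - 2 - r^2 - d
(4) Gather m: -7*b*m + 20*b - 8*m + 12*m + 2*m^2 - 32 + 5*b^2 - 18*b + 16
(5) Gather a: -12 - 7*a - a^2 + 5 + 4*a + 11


(1) = 4*b^3 + b^2*(32*t - 18) + b*(48*t^2 - 128*t - 12) - 24*t^2 + 56*t + 10
(2) = m^2*(-4*r - 12) + m*(-4*r^2 - 56*r - 132)
(3) = -d - r^2 + r*(4 - d) + 5
(4) = 5*b^2 + 2*b + 2*m^2 + m*(4 - 7*b) - 16
(5) = -a^2 - 3*a + 4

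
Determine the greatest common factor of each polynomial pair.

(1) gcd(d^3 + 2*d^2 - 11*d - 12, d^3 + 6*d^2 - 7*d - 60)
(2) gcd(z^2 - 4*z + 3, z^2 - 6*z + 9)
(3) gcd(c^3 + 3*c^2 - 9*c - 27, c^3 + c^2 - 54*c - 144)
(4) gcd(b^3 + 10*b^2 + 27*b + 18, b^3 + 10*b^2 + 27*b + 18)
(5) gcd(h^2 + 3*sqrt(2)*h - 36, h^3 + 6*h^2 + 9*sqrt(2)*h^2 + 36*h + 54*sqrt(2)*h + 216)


(1) = gcd((d - 3)*(d + 1)*(d + 4), (d - 3)*(d + 4)*(d + 5)) = d^2 + d - 12
(2) = gcd((z - 3)*(z - 1), (z - 3)^2) = z - 3
(3) = c + 3
(4) = b^3 + 10*b^2 + 27*b + 18
(5) = gcd((h - 3*sqrt(2))*(h + 6*sqrt(2)), (h + 6)*(h + 3*sqrt(2))*(h + 6*sqrt(2))) = h + 6*sqrt(2)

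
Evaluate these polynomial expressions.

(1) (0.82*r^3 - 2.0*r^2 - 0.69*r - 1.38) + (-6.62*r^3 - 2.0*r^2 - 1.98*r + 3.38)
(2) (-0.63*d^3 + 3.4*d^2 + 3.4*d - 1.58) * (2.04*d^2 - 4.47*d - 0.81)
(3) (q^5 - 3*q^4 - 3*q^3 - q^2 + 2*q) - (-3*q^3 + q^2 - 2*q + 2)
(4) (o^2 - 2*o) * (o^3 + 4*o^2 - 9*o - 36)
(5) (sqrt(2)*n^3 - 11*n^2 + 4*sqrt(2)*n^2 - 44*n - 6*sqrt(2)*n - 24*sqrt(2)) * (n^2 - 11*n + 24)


(1) = -5.8*r^3 - 4.0*r^2 - 2.67*r + 2.0
(2) = -1.2852*d^5 + 9.7521*d^4 - 7.7517*d^3 - 21.1752*d^2 + 4.3086*d + 1.2798
(3) = q^5 - 3*q^4 - 2*q^2 + 4*q - 2
(4) = o^5 + 2*o^4 - 17*o^3 - 18*o^2 + 72*o
(5) = sqrt(2)*n^5 - 11*n^4 - 7*sqrt(2)*n^4 - 26*sqrt(2)*n^3 + 77*n^3 + 138*sqrt(2)*n^2 + 220*n^2 - 1056*n + 120*sqrt(2)*n - 576*sqrt(2)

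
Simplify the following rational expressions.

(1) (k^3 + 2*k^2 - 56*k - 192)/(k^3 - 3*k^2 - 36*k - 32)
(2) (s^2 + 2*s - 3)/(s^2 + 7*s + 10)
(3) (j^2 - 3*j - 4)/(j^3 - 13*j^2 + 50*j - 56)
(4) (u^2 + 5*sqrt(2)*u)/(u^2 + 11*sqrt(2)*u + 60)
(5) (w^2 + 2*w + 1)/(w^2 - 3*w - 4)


(1) = (k + 6)/(k + 1)
(2) = (s^2 + 2*s - 3)/(s^2 + 7*s + 10)
(3) = (j + 1)/(j^2 - 9*j + 14)
(4) = u/(u + 6*sqrt(2))
(5) = (w + 1)/(w - 4)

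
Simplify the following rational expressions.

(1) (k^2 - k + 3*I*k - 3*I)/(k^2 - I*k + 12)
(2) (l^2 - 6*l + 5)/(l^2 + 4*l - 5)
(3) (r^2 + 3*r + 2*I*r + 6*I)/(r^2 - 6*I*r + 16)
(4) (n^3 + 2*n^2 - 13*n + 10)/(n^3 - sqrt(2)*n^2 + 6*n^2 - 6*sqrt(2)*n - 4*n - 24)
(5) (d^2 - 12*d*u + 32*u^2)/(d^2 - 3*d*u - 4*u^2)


(1) = (k - 1)/(k - 4*I)
(2) = (l - 5)/(l + 5)
(3) = (r + 3)/(r - 8*I)
(4) = (n^3 + 2*n^2 - 13*n + 10)/(n^3 + n^2*(6 - sqrt(2)) + n*(-6*sqrt(2) - 4) - 24)
(5) = (d - 8*u)/(d + u)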